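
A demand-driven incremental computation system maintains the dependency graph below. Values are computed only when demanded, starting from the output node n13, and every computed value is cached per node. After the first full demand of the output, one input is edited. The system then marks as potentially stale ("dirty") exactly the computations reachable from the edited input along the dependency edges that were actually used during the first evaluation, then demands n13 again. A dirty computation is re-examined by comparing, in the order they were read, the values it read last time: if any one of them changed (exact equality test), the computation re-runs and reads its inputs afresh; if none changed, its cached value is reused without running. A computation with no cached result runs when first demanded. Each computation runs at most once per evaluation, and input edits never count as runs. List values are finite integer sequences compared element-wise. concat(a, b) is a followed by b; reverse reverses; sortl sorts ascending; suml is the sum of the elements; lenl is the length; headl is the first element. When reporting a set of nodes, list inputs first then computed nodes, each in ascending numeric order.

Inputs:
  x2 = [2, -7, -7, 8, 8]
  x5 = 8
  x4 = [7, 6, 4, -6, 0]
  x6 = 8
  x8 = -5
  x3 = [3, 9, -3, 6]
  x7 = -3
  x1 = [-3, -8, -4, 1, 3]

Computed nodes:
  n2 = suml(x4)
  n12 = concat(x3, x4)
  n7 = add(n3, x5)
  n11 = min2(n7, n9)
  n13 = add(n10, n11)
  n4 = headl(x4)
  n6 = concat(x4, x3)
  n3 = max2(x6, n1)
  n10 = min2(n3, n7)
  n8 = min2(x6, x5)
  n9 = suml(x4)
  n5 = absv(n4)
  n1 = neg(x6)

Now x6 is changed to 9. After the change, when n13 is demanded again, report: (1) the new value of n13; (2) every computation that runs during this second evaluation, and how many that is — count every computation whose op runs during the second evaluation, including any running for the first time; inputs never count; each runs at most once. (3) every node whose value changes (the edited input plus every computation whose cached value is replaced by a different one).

First evaluation (everything demanded from the output):
  n1 = neg(8) = -8
  n3 = max2(8, -8) = 8
  n7 = add(8, 8) = 16
  n9 = suml([7, 6, 4, -6, 0]) = 11
  n10 = min2(8, 16) = 8
  n11 = min2(16, 11) = 11
  n13 = add(8, 11) = 19

Propagation after the edit:
  n1: runs — x6 8->9; result -9.
  n3: runs — x6 8->9; n1 -8->-9; result 9.
  n7: runs — n3 8->9; result 17.
  n10: runs — n3 8->9; n7 16->17; result 9.
  n11: runs — n7 16->17; result 11 (same value as before).
  n13: runs — n10 8->9; result 20.

New value of n13: 20.
Computations that run: n1, n3, n7, n10, n11, n13 — 6 in total.
Values that change: x6, n1, n3, n7, n10, n13.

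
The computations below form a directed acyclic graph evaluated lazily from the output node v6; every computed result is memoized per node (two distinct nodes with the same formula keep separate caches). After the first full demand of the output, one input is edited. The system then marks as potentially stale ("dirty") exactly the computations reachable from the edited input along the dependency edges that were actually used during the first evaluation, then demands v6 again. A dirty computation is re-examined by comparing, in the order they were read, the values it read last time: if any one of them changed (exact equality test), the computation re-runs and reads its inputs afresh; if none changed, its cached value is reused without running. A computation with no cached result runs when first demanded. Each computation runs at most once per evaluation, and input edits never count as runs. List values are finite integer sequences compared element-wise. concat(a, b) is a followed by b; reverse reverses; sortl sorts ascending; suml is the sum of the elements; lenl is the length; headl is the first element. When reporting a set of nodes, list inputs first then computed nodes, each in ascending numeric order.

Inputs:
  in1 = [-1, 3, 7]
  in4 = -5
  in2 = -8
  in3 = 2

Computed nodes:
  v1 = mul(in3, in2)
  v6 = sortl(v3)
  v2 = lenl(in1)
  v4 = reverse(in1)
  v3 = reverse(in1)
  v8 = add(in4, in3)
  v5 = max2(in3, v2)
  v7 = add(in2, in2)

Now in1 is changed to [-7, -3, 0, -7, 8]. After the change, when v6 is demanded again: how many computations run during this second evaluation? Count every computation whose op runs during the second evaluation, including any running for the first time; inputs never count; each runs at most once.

2 computations run: v3, v6.

First demand of the output computes:
  v3 = reverse([-1, 3, 7]) = [7, 3, -1]
  v6 = sortl([7, 3, -1]) = [-1, 3, 7]

After the edit, cleaning proceeds:
  v3: a read changed (in1 [-1, 3, 7]->[-7, -3, 0, -7, 8]) — executes, giving [8, -7, 0, -3, -7].
  v6: a read changed (v3 [7, 3, -1]->[8, -7, 0, -3, -7]) — executes, giving [-7, -7, -3, 0, 8].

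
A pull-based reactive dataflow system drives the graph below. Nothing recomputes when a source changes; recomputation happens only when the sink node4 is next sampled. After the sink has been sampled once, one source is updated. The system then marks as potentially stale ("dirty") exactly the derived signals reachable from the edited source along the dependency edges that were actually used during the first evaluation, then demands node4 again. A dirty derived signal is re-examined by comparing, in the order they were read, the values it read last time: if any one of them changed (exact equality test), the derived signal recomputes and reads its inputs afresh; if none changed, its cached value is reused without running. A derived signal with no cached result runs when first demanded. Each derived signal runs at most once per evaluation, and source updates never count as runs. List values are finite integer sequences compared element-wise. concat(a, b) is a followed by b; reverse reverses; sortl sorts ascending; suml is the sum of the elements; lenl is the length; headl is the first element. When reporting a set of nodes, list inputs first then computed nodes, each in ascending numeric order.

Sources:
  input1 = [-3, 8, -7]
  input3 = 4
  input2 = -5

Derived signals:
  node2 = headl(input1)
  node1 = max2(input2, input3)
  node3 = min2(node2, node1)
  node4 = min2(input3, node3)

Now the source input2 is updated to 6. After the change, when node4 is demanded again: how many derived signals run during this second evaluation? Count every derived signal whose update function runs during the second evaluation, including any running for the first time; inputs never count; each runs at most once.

First evaluation (everything demanded from the output):
  node1 = max2(-5, 4) = 4
  node2 = headl([-3, 8, -7]) = -3
  node3 = min2(-3, 4) = -3
  node4 = min2(4, -3) = -3

Propagation after the edit:
  node1: runs — input2 -5->6; result 6.
  node3: runs — node1 4->6; result -3 (same value as before).
  node4: checked — values it read are unchanged (input3 unchanged, node3 unchanged); reused cached -3 without running.

Key observation: the change is absorbed at node3 — it re-runs but produces the same value, and the output's value is unchanged.

Derived signals that run: node1, node3 — 2 in total.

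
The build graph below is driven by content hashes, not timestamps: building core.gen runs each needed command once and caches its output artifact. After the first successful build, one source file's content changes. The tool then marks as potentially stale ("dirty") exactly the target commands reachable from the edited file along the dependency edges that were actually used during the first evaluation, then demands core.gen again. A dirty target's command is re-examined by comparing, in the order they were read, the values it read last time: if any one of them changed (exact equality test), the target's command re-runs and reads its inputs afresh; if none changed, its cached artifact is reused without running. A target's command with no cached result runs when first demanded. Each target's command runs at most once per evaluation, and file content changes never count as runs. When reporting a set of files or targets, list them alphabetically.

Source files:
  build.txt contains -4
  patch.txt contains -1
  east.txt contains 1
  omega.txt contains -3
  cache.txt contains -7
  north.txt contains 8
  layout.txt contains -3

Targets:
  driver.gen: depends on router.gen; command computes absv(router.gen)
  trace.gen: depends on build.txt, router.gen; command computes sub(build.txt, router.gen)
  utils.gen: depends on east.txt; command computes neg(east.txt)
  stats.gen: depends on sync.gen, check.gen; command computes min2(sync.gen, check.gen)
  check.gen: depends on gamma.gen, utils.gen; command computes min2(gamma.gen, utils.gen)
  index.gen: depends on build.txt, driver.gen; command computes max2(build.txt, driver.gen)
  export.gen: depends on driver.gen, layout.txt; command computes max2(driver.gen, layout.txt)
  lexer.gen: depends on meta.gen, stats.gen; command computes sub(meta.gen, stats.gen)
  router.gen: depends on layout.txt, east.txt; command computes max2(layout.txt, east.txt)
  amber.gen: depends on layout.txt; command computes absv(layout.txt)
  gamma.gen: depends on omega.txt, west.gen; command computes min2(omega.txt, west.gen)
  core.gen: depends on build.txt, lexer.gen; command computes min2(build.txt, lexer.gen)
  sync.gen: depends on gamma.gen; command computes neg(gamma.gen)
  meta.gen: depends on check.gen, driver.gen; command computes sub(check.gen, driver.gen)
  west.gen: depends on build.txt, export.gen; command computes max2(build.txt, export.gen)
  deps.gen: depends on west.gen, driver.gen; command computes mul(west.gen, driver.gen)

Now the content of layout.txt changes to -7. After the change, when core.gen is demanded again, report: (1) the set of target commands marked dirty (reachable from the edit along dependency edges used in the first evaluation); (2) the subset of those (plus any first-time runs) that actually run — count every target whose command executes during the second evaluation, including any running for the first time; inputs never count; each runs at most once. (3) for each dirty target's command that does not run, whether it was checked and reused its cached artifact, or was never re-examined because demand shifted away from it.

Dirty set: check.gen, core.gen, driver.gen, export.gen, gamma.gen, lexer.gen, meta.gen, router.gen, stats.gen, sync.gen, west.gen.
Run set: export.gen, router.gen (2 run).
Re-examined without running (cache reused): check.gen, core.gen, driver.gen, gamma.gen, lexer.gen, meta.gen, stats.gen, sync.gen, west.gen.
The important point: at driver.gen every value read last time is unchanged, so the dirty flag clears without a run.

Initial pass — values computed on the first demand:
  router.gen = max2(-3, 1) = 1
  driver.gen = absv(1) = 1
  export.gen = max2(1, -3) = 1
  utils.gen = neg(1) = -1
  west.gen = max2(-4, 1) = 1
  gamma.gen = min2(-3, 1) = -3
  check.gen = min2(-3, -1) = -3
  meta.gen = sub(-3, 1) = -4
  sync.gen = neg(-3) = 3
  stats.gen = min2(3, -3) = -3
  lexer.gen = sub(-4, -3) = -1
  core.gen = min2(-4, -1) = -4

Second demand — change propagation:
  router.gen: re-runs because layout.txt -3->-7; new result 1 (unchanged).
  driver.gen: re-examined; everything it read last time is the same (router.gen unchanged) — cache 1 kept, no run.
  export.gen: re-runs because layout.txt -3->-7; new result 1 (unchanged).
  west.gen: re-examined; everything it read last time is the same (build.txt unchanged, export.gen unchanged) — cache 1 kept, no run.
  gamma.gen: re-examined; everything it read last time is the same (omega.txt unchanged, west.gen unchanged) — cache -3 kept, no run.
  check.gen: re-examined; everything it read last time is the same (gamma.gen unchanged, utils.gen unchanged) — cache -3 kept, no run.
  meta.gen: re-examined; everything it read last time is the same (check.gen unchanged, driver.gen unchanged) — cache -4 kept, no run.
  sync.gen: re-examined; everything it read last time is the same (gamma.gen unchanged) — cache 3 kept, no run.
  stats.gen: re-examined; everything it read last time is the same (sync.gen unchanged, check.gen unchanged) — cache -3 kept, no run.
  lexer.gen: re-examined; everything it read last time is the same (meta.gen unchanged, stats.gen unchanged) — cache -1 kept, no run.
  core.gen: re-examined; everything it read last time is the same (build.txt unchanged, lexer.gen unchanged) — cache -4 kept, no run.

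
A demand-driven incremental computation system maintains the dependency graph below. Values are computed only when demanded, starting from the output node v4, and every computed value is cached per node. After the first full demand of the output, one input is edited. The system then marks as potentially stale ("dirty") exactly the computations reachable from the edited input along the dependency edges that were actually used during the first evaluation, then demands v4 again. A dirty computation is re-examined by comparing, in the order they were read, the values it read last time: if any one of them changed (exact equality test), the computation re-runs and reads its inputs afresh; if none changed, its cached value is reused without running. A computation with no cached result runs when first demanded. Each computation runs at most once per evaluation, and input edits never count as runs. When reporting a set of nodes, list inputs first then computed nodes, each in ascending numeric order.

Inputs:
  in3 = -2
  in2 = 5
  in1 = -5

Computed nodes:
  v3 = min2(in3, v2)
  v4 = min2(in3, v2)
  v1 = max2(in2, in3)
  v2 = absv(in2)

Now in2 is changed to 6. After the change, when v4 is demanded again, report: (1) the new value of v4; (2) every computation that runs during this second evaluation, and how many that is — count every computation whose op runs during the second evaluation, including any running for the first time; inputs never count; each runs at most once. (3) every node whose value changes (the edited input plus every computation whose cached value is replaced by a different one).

First evaluation (everything demanded from the output):
  v2 = absv(5) = 5
  v4 = min2(-2, 5) = -2

Propagation after the edit:
  v2: runs — in2 5->6; result 6.
  v4: runs — v2 5->6; result -2 (same value as before).

New value of v4: -2.
Computations that run: v2, v4 — 2 in total.
Values that change: in2, v2.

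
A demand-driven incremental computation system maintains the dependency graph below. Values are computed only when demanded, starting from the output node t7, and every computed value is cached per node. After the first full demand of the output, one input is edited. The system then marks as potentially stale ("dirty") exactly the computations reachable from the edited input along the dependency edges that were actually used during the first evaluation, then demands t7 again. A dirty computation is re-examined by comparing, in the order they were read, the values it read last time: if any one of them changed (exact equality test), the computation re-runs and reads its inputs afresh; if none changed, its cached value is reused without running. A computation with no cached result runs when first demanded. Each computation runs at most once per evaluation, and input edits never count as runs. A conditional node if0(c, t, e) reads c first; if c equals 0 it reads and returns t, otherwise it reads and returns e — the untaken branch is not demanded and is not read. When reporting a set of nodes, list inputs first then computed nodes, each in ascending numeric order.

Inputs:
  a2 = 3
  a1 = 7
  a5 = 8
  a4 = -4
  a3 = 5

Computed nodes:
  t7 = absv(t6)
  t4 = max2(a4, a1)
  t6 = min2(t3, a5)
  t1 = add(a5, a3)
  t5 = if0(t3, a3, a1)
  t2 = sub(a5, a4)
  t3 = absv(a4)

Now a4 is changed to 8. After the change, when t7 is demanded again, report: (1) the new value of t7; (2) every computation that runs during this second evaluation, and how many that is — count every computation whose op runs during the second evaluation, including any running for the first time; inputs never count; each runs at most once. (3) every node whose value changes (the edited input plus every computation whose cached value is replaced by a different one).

New value of t7: 8.
Computations that run: t3, t6, t7 — 3 in total.
Values that change: a4, t3, t6, t7.

First evaluation (everything demanded from the output):
  t3 = absv(-4) = 4
  t6 = min2(4, 8) = 4
  t7 = absv(4) = 4

Propagation after the edit:
  t3: runs — a4 -4->8; result 8.
  t6: runs — t3 4->8; result 8.
  t7: runs — t6 4->8; result 8.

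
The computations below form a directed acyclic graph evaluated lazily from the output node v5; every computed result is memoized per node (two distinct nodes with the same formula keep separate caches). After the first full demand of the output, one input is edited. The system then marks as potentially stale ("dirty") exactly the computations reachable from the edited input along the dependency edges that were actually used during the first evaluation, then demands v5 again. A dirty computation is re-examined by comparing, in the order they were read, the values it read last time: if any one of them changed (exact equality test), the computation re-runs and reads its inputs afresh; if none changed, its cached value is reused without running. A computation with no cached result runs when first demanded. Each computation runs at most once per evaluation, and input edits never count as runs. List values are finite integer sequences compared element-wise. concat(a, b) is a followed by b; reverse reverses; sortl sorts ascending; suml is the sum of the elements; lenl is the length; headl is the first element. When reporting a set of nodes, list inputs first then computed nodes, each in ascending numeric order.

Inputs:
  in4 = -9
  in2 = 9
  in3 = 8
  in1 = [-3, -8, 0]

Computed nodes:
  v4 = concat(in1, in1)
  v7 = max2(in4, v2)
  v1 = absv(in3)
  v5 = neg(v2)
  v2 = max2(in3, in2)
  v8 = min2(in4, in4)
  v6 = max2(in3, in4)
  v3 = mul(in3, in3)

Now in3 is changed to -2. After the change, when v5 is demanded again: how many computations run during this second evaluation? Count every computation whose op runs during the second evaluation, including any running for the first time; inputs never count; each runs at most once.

1 computations run: v2.
Note the absorption at v2: it re-runs yet its value is the same, leaving the output's value untouched.

First demand of the output computes:
  v2 = max2(8, 9) = 9
  v5 = neg(9) = -9

After the edit, cleaning proceeds:
  v2: a read changed (in3 8->-2) — executes, giving 9 — identical to its old value.
  v5: dirty, but its reads are unchanged (v2 unchanged); cached -9 stands.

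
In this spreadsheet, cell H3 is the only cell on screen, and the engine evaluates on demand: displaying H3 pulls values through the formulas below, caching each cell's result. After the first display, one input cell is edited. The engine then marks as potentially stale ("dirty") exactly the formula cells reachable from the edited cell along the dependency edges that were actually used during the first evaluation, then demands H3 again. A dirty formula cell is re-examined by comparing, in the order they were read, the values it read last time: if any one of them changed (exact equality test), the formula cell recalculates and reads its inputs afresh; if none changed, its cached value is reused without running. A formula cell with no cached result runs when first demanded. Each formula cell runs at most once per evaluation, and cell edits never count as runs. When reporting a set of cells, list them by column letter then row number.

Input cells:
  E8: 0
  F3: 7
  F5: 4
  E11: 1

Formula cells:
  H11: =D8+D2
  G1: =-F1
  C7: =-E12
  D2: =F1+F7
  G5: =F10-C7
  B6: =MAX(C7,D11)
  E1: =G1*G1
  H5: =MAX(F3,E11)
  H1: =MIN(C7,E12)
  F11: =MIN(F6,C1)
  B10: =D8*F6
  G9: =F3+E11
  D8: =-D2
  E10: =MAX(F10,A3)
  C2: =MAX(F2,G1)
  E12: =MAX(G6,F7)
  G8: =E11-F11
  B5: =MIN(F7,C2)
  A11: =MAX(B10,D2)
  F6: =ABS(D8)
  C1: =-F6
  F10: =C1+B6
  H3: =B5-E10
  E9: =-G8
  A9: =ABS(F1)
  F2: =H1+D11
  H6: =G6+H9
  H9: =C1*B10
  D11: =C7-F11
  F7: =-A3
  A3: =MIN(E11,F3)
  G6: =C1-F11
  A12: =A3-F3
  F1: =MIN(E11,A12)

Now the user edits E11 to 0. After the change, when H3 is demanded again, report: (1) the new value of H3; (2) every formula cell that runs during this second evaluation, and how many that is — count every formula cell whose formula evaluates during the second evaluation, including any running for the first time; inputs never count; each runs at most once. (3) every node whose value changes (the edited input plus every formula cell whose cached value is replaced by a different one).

H3 now evaluates to 0.
Run set: A3, A12, B5, C2, D2, E10, E12, F1, F7, G1, H3 (11 run).
Changed values: A3, A12, B5, E10, E11, F1, F7, G1, H3.
The important point: at D8 every value read last time is unchanged, so the dirty flag clears without a run.

Initial pass — values computed on the first demand:
  A3 = MIN(1, 7) = 1
  A12 = 1 - 7 = -6
  F1 = MIN(1, -6) = -6
  F7 = -(1) = -1
  D2 = -6 + -1 = -7
  D8 = -(-7) = 7
  F6 = ABS(7) = 7
  C1 = -(7) = -7
  F11 = MIN(7, -7) = -7
  G1 = -(-6) = 6
  G6 = -7 - -7 = 0
  E12 = MAX(0, -1) = 0
  C7 = -(0) = 0
  D11 = 0 - -7 = 7
  B6 = MAX(0, 7) = 7
  F10 = -7 + 7 = 0
  E10 = MAX(0, 1) = 1
  H1 = MIN(0, 0) = 0
  F2 = 0 + 7 = 7
  C2 = MAX(7, 6) = 7
  B5 = MIN(-1, 7) = -1
  H3 = -1 - 1 = -2

Second demand — change propagation:
  A3: re-runs because E11 1->0; new result 0.
  A12: re-runs because A3 1->0; new result -7.
  F1: re-runs because E11 1->0; A12 -6->-7; new result -7.
  F7: re-runs because A3 1->0; new result 0.
  D2: re-runs because F1 -6->-7; F7 -1->0; new result -7 (unchanged).
  D8: re-examined; everything it read last time is the same (D2 unchanged) — cache 7 kept, no run.
  F6: re-examined; everything it read last time is the same (D8 unchanged) — cache 7 kept, no run.
  C1: re-examined; everything it read last time is the same (F6 unchanged) — cache -7 kept, no run.
  F11: re-examined; everything it read last time is the same (F6 unchanged, C1 unchanged) — cache -7 kept, no run.
  G1: re-runs because F1 -6->-7; new result 7.
  G6: re-examined; everything it read last time is the same (C1 unchanged, F11 unchanged) — cache 0 kept, no run.
  E12: re-runs because F7 -1->0; new result 0 (unchanged).
  C7: re-examined; everything it read last time is the same (E12 unchanged) — cache 0 kept, no run.
  D11: re-examined; everything it read last time is the same (C7 unchanged, F11 unchanged) — cache 7 kept, no run.
  B6: re-examined; everything it read last time is the same (C7 unchanged, D11 unchanged) — cache 7 kept, no run.
  F10: re-examined; everything it read last time is the same (C1 unchanged, B6 unchanged) — cache 0 kept, no run.
  E10: re-runs because A3 1->0; new result 0.
  H1: re-examined; everything it read last time is the same (C7 unchanged, E12 unchanged) — cache 0 kept, no run.
  F2: re-examined; everything it read last time is the same (H1 unchanged, D11 unchanged) — cache 7 kept, no run.
  C2: re-runs because G1 6->7; new result 7 (unchanged).
  B5: re-runs because F7 -1->0; new result 0.
  H3: re-runs because B5 -1->0; E10 1->0; new result 0.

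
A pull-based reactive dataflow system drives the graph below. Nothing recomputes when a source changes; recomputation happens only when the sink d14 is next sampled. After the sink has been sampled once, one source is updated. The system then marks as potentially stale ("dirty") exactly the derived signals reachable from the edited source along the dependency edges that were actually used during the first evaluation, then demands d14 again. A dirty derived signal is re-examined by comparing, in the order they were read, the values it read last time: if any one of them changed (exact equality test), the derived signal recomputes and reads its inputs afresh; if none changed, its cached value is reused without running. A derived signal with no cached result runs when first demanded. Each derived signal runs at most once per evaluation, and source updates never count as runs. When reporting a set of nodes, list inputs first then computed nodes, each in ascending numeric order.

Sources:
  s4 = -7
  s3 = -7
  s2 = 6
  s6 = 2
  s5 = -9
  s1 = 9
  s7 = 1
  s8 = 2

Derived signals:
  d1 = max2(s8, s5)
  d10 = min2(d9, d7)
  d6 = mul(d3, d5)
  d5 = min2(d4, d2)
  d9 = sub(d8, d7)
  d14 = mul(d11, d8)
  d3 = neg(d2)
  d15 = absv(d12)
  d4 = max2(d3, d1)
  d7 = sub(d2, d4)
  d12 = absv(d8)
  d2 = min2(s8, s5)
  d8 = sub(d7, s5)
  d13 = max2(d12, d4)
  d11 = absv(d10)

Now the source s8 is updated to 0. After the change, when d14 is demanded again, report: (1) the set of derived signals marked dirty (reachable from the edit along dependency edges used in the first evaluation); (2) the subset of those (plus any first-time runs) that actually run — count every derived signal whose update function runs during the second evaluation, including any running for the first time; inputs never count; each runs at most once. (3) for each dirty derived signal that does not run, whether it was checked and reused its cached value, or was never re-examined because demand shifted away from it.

First evaluation (everything demanded from the output):
  d1 = max2(2, -9) = 2
  d2 = min2(2, -9) = -9
  d3 = neg(-9) = 9
  d4 = max2(9, 2) = 9
  d7 = sub(-9, 9) = -18
  d8 = sub(-18, -9) = -9
  d9 = sub(-9, -18) = 9
  d10 = min2(9, -18) = -18
  d11 = absv(-18) = 18
  d14 = mul(18, -9) = -162

Propagation after the edit:
  d1: runs — s8 2->0; result 0.
  d2: runs — s8 2->0; result -9 (same value as before).
  d3: checked — values it read are unchanged (d2 unchanged); reused cached 9 without running.
  d4: runs — d1 2->0; result 9 (same value as before).
  d7: checked — values it read are unchanged (d2 unchanged, d4 unchanged); reused cached -18 without running.
  d8: checked — values it read are unchanged (d7 unchanged, s5 unchanged); reused cached -9 without running.
  d9: checked — values it read are unchanged (d8 unchanged, d7 unchanged); reused cached 9 without running.
  d10: checked — values it read are unchanged (d9 unchanged, d7 unchanged); reused cached -18 without running.
  d11: checked — values it read are unchanged (d10 unchanged); reused cached 18 without running.
  d14: checked — values it read are unchanged (d11 unchanged, d8 unchanged); reused cached -162 without running.

Key observation: the cutoff stops propagation at d3 — its inputs' values are unchanged, so it reuses its cache.

Marked dirty: d1, d2, d3, d4, d7, d8, d9, d10, d11, d14.
Derived signals that run: d1, d2, d4 — 3 in total.
Checked but reused from cache: d3, d7, d8, d9, d10, d11, d14.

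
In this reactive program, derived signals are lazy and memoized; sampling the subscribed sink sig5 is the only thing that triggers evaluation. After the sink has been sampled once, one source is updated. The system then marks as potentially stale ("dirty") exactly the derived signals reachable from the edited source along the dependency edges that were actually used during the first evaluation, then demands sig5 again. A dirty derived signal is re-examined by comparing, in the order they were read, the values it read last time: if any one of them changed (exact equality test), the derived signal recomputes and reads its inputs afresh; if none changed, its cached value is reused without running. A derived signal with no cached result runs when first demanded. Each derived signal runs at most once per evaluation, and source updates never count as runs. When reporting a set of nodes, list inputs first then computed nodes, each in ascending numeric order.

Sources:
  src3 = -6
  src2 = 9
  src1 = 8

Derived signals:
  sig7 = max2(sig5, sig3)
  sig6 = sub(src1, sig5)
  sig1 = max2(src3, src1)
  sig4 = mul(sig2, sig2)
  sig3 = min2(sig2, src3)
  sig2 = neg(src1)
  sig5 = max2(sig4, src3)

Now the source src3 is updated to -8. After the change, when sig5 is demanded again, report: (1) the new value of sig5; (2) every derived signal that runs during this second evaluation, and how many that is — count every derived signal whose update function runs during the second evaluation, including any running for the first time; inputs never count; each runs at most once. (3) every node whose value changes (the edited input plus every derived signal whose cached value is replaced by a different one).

First demand of the output computes:
  sig2 = neg(8) = -8
  sig4 = mul(-8, -8) = 64
  sig5 = max2(64, -6) = 64

After the edit, cleaning proceeds:
  sig5: a read changed (src3 -6->-8) — executes, giving 64 — identical to its old value.

Demanding sig5 again yields 64.
1 derived signals run: sig5.
The nodes whose values change: src3.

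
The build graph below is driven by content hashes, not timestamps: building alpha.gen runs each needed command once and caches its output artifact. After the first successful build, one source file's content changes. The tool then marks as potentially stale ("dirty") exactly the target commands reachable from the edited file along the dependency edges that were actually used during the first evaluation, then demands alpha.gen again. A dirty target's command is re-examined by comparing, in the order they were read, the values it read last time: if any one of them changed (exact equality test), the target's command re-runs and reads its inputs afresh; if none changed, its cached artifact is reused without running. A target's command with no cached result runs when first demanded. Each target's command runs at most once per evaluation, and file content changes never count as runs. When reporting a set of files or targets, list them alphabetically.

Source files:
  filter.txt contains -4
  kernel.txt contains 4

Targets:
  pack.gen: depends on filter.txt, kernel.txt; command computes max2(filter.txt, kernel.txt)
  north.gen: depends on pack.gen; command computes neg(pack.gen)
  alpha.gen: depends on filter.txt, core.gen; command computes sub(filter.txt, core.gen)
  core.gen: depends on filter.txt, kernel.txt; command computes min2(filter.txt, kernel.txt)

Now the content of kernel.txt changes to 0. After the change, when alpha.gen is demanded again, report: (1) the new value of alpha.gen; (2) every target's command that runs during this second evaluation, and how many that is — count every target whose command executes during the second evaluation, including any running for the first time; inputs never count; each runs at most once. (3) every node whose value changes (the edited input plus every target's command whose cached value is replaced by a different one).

Initial pass — values computed on the first demand:
  core.gen = min2(-4, 4) = -4
  alpha.gen = sub(-4, -4) = 0

Second demand — change propagation:
  core.gen: re-runs because kernel.txt 4->0; new result -4 (unchanged).
  alpha.gen: re-examined; everything it read last time is the same (filter.txt unchanged, core.gen unchanged) — cache 0 kept, no run.

The important point: core.gen recomputes to an identical value, and the output ends up unchanged.

alpha.gen now evaluates to 0.
Run set: core.gen (1 run).
Changed values: kernel.txt.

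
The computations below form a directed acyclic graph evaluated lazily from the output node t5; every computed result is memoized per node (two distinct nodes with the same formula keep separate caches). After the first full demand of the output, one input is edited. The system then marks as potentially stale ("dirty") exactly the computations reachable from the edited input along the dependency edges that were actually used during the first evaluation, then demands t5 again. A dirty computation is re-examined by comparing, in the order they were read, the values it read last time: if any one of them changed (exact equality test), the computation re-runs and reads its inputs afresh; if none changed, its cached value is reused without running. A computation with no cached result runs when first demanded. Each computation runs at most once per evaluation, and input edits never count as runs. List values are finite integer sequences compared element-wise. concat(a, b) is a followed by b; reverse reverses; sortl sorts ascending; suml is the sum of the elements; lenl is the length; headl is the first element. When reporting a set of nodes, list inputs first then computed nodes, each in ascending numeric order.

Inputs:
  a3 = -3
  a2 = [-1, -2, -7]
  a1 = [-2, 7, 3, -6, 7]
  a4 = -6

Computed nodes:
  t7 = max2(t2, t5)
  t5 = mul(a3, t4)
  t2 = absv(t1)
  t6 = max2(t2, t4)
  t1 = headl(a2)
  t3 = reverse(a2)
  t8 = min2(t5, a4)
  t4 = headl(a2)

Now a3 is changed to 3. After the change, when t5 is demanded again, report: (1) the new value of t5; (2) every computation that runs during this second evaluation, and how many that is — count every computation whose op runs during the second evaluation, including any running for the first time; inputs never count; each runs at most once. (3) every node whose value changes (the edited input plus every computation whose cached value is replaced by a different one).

First demand of the output computes:
  t4 = headl([-1, -2, -7]) = -1
  t5 = mul(-3, -1) = 3

After the edit, cleaning proceeds:
  t5: a read changed (a3 -3->3) — executes, giving -3.

Demanding t5 again yields -3.
1 computations run: t5.
The nodes whose values change: a3, t5.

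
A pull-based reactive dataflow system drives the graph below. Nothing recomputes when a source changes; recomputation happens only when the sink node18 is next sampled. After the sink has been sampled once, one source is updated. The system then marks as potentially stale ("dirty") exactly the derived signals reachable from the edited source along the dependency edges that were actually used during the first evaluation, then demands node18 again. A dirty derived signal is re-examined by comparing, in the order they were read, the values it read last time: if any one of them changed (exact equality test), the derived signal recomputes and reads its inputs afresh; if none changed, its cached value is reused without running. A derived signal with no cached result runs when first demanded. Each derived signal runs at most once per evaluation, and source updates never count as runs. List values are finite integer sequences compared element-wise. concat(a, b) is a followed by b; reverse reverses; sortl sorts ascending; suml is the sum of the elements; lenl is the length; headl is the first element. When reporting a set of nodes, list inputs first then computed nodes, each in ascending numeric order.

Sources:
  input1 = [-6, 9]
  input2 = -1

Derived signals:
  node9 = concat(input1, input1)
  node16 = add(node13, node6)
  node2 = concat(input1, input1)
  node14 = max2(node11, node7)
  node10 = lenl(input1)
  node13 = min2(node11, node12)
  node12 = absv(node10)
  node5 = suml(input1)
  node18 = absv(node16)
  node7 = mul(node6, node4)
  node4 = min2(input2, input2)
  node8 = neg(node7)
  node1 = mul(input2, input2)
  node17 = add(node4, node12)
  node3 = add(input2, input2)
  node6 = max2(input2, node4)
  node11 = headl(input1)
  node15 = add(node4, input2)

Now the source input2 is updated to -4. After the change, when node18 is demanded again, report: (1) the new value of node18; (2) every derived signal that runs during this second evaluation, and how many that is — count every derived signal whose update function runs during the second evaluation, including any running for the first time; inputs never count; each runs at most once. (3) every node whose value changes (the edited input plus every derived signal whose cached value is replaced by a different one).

First evaluation (everything demanded from the output):
  node4 = min2(-1, -1) = -1
  node6 = max2(-1, -1) = -1
  node10 = lenl([-6, 9]) = 2
  node11 = headl([-6, 9]) = -6
  node12 = absv(2) = 2
  node13 = min2(-6, 2) = -6
  node16 = add(-6, -1) = -7
  node18 = absv(-7) = 7

Propagation after the edit:
  node4: runs — input2 -1->-4; input2 -1->-4; result -4.
  node6: runs — input2 -1->-4; node4 -1->-4; result -4.
  node16: runs — node6 -1->-4; result -10.
  node18: runs — node16 -7->-10; result 10.

New value of node18: 10.
Derived signals that run: node4, node6, node16, node18 — 4 in total.
Values that change: input2, node4, node6, node16, node18.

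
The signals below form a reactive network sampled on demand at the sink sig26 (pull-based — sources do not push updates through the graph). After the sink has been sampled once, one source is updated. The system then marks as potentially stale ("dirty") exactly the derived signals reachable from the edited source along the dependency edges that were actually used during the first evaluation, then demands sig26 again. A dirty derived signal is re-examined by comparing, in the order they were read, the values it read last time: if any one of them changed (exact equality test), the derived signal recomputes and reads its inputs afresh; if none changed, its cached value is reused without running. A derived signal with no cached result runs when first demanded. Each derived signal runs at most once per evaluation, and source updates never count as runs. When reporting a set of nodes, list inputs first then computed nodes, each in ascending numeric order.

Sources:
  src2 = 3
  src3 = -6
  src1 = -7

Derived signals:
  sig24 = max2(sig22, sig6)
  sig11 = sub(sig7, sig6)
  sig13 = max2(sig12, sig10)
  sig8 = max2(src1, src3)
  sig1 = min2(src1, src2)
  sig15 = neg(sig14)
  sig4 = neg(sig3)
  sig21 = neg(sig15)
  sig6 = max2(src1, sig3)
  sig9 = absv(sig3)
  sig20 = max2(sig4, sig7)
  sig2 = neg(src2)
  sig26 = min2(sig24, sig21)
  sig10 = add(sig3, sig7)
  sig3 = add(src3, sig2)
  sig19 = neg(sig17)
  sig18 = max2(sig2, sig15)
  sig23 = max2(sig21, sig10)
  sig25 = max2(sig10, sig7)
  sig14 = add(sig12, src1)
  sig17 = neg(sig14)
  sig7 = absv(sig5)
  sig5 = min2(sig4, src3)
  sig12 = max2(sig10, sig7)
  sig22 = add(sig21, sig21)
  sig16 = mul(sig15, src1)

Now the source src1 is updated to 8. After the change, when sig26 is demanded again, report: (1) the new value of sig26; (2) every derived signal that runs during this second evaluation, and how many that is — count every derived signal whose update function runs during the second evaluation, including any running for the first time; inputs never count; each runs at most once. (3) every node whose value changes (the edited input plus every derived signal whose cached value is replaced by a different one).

sig26 now evaluates to 14.
Run set: sig6, sig14, sig15, sig21, sig22, sig24, sig26 (7 run).
Changed values: src1, sig6, sig14, sig15, sig21, sig22, sig24, sig26.

Initial pass — values computed on the first demand:
  sig2 = neg(3) = -3
  sig3 = add(-6, -3) = -9
  sig4 = neg(-9) = 9
  sig5 = min2(9, -6) = -6
  sig6 = max2(-7, -9) = -7
  sig7 = absv(-6) = 6
  sig10 = add(-9, 6) = -3
  sig12 = max2(-3, 6) = 6
  sig14 = add(6, -7) = -1
  sig15 = neg(-1) = 1
  sig21 = neg(1) = -1
  sig22 = add(-1, -1) = -2
  sig24 = max2(-2, -7) = -2
  sig26 = min2(-2, -1) = -2

Second demand — change propagation:
  sig6: re-runs because src1 -7->8; new result 8.
  sig14: re-runs because src1 -7->8; new result 14.
  sig15: re-runs because sig14 -1->14; new result -14.
  sig21: re-runs because sig15 1->-14; new result 14.
  sig22: re-runs because sig21 -1->14; sig21 -1->14; new result 28.
  sig24: re-runs because sig22 -2->28; sig6 -7->8; new result 28.
  sig26: re-runs because sig24 -2->28; sig21 -1->14; new result 14.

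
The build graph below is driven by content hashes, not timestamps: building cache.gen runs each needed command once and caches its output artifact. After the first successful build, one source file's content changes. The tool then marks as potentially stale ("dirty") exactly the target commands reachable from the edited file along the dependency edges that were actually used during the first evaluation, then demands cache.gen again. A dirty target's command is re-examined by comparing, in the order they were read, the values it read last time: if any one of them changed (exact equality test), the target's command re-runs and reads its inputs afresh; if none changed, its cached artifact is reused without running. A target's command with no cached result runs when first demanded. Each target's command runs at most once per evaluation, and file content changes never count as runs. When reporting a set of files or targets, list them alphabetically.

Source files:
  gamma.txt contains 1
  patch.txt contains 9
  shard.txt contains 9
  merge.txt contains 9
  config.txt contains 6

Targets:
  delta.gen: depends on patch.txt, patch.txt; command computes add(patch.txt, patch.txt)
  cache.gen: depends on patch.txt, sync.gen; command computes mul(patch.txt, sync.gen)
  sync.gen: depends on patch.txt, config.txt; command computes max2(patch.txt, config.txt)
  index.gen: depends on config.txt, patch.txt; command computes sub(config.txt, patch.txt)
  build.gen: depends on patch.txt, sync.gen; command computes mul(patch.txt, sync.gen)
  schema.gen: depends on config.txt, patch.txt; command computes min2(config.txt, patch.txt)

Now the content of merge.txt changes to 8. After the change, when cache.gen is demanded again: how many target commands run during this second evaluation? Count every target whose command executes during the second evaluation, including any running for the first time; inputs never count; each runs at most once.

Initial pass — values computed on the first demand:
  sync.gen = max2(9, 6) = 9
  cache.gen = mul(9, 9) = 81

Second demand — change propagation:
  no demanded computation ever read merge.txt, so the edit dirties nothing and nothing runs.

The important point: nothing the output needs ever reads merge.txt, so the edit is invisible to it.

Run set: none (0 run).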